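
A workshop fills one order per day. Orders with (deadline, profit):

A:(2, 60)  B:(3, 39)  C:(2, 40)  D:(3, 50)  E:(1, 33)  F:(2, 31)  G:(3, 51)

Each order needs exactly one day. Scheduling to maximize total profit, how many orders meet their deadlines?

Profit order: A=60 G=51 D=50 C=40 B=39 E=33 F=31
Assign: A→slot 2, G→slot 3, D→slot 1, C skipped, B skipped, E skipped, F skipped.
Slots: [1:D] [2:A] [3:G]
3 of 7 scheduled.

3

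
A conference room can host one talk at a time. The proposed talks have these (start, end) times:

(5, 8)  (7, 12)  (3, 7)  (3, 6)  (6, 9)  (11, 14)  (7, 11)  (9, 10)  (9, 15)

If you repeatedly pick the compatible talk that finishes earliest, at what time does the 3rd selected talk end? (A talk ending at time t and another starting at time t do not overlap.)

10

Sort by end time and greedily take each interval whose start is ≥ the last chosen end.
By end time: (3,6), (3,7), (5,8), (6,9), (9,10), (7,11), (7,12), (11,14), (9,15).
Pick (3,6); next start ≥ 6 → (6,9); next start ≥ 9 → (9,10); next start ≥ 10 → (11,14).
Selected: (3,6) (6,9) (9,10) (11,14)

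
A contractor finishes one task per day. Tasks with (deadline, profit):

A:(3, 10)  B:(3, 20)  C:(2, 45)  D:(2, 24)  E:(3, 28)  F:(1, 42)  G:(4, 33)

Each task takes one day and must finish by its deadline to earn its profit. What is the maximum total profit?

148

Take jobs in profit order; each goes to the latest open slot no later than its deadline.
Profit order: C=45 F=42 G=33 E=28 D=24 B=20 A=10
Assign: C→slot 2, F→slot 1, G→slot 4, E→slot 3, D skipped, B skipped, A skipped.
Slots: [1:F] [2:C] [3:E] [4:G]
Profit = 42 + 45 + 28 + 33 = 148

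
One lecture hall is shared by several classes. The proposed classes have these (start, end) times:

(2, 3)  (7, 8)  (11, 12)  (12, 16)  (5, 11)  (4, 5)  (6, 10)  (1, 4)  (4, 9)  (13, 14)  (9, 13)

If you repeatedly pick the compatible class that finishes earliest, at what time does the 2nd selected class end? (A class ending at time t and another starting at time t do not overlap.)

Sorted by end: (2,3)  (1,4)  (4,5)  (7,8)  (4,9)  (6,10)  (5,11)  (11,12)  (9,13)  (13,14)  (12,16)
take (2,3); skip (1,4); take (4,5); take (7,8); take (11,12); take (13,14).
Selected: (2,3) (4,5) (7,8) (11,12) (13,14)

5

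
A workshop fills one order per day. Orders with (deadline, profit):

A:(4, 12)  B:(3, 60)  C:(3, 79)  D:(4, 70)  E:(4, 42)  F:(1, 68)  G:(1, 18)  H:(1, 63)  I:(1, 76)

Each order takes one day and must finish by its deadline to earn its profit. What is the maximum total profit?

285

Sort by profit descending; place each in the latest free slot ≤ its deadline.
Profit order: C=79 I=76 D=70 F=68 H=63 B=60 E=42 G=18 A=12
Assign: C→slot 3, I→slot 1, D→slot 4, F skipped, H skipped, B→slot 2, E skipped, G skipped, A skipped.
Slots: [1:I] [2:B] [3:C] [4:D]
Profit = 76 + 60 + 79 + 70 = 285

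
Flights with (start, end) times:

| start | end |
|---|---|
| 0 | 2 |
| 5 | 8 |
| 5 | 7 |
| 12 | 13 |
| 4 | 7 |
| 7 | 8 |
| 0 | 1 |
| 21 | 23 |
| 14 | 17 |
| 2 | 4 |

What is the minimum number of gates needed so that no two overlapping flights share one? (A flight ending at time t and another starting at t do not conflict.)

3

starts: [0, 0, 2, 4, 5, 5, 7, 12, 14, 21]
ends:   [1, 2, 4, 7, 7, 8, 8, 13, 17, 23]
s0→1 s0→2 e1→1 e2→0 s2→1 e4→0 s4→1 s5→2 s5→3  — peak 3.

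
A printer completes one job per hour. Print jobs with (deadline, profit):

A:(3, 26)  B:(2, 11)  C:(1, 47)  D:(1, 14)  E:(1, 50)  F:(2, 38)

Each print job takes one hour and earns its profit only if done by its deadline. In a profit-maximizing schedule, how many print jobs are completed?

Sort by profit descending; place each in the latest free slot ≤ its deadline.
Profit order: E=50 C=47 F=38 A=26 D=14 B=11
Assign: E→slot 1, C skipped, F→slot 2, A→slot 3, D skipped, B skipped.
Slots: [1:E] [2:F] [3:A]
3 of 6 scheduled.

3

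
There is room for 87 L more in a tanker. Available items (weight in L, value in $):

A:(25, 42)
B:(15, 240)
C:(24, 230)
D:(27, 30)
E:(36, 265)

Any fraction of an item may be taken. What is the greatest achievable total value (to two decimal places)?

755.16

Sort by value per unit weight and fill in that order.
Ratios (sorted): B 16.00, C 9.58, E 7.36, A 1.68, D 1.11
take B (15 @ 240); take C (24 @ 230); take E (36 @ 265); take 12/25 of A → 20.16. Capacity used 87/87.
Total value = 755.16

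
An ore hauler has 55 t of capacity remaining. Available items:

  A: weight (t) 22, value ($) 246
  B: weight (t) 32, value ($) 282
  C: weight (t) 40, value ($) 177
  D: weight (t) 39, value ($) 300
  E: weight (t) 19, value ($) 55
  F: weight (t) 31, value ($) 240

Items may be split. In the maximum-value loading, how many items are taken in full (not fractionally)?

Greedy by value/weight ratio, highest first.
Ratios (sorted): A 11.18, B 8.81, F 7.74, D 7.69, C 4.42, E 2.89
take A (22 @ 246); take B (32 @ 282); take 1/31 of F → 7.74. Capacity used 55/55.
2 item(s) taken whole; one partial (take 1/31 of F).

2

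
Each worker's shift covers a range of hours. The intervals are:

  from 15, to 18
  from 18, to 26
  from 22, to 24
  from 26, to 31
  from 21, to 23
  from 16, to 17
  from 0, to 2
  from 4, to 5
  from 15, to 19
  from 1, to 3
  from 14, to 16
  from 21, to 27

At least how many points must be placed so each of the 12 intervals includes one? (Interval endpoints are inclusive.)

5

By right end: [0,2]  [1,3]  [4,5]  [14,16]  [16,17]  [15,18]  [15,19]  [21,23]  [22,24]  [18,26]  [21,27]  [26,31]
[0,2] uncovered → point at 2; [4,5] uncovered → point at 5; [14,16] uncovered → point at 16; [21,23] uncovered → point at 23; [26,31] uncovered → point at 31.
Points: 2, 5, 16, 23, 31 (5 total).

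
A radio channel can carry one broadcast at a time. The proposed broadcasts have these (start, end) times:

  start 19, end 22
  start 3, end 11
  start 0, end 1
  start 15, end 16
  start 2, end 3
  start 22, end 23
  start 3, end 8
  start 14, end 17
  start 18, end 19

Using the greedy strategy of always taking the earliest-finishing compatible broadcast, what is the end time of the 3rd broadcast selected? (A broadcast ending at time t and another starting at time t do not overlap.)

Sort by end time and greedily take each interval whose start is ≥ the last chosen end.
Sorted by end: (0,1)  (2,3)  (3,8)  (3,11)  (15,16)  (14,17)  (18,19)  (19,22)  (22,23)
take (0,1); take (2,3); take (3,8); take (15,16); skip (14,17); take (18,19); take (19,22); take (22,23).
Selected: (0,1) (2,3) (3,8) (15,16) (18,19) (19,22) (22,23)

8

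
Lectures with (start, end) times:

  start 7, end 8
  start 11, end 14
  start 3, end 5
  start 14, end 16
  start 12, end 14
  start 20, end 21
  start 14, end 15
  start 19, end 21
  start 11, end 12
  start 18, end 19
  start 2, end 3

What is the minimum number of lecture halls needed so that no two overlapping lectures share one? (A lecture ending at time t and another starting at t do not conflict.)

Events (time:±→running): 2:+→1 3:-→0 3:+→1 5:-→0 7:+→1 8:-→0 11:+→1 11:+→2 … peak 2.

2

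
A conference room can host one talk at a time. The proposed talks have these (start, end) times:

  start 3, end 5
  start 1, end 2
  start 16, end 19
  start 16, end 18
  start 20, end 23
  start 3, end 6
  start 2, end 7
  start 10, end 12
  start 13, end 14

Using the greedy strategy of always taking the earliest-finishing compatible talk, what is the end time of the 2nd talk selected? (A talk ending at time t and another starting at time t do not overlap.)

Greedy by earliest finish: after sorting by end time, pick each interval compatible with the last pick.
By end time: (1,2), (3,5), (3,6), (2,7), (10,12), (13,14), (16,18), (16,19), (20,23).
Pick (1,2); next start ≥ 2 → (3,5); next start ≥ 5 → (10,12); next start ≥ 12 → (13,14); next start ≥ 14 → (16,18); next start ≥ 18 → (20,23).
Selected: (1,2) (3,5) (10,12) (13,14) (16,18) (20,23)

5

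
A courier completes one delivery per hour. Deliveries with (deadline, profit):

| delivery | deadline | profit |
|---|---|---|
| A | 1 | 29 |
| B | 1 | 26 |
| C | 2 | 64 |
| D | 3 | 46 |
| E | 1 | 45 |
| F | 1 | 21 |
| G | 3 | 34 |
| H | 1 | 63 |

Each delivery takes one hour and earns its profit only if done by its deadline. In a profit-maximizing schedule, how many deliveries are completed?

3

Profit order: C=64 H=63 D=46 E=45 G=34 A=29 B=26 F=21
Assign: C→slot 2, H→slot 1, D→slot 3, E skipped, G skipped, A skipped, B skipped, F skipped.
Slots: [1:H] [2:C] [3:D]
3 of 8 scheduled.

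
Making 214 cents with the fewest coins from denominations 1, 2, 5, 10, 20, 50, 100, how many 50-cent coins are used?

Greedy: take as many of the largest coin as possible, then repeat with the remainder.
214 = 2×100 + 1×10 + 2×2
Count of 50: 0

0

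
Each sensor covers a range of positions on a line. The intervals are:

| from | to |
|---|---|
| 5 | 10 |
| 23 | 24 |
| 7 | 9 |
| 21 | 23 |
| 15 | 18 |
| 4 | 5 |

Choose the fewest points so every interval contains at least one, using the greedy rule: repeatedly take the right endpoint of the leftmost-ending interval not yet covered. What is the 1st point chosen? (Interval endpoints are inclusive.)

5

Sorted: [4,5] [7,9] [5,10] [15,18] [21,23] [23,24]
{[4,5]} hit by 5; {[7,9],[5,10]} hit by 9; {[15,18]} hit by 18; {[21,23],[23,24]} hit by 23.
Points: 5, 9, 18, 23 (4 total).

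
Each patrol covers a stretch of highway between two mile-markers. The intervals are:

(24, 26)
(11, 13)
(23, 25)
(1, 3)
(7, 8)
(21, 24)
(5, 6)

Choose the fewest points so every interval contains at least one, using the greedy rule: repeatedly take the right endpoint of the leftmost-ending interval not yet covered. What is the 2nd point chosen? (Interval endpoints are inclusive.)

6

Sorted: [1,3] [5,6] [7,8] [11,13] [21,24] [23,25] [24,26]
{[1,3]} hit by 3; {[5,6]} hit by 6; {[7,8]} hit by 8; {[11,13]} hit by 13; {[21,24],[23,25],[24,26]} hit by 24.
Points: 3, 6, 8, 13, 24 (5 total).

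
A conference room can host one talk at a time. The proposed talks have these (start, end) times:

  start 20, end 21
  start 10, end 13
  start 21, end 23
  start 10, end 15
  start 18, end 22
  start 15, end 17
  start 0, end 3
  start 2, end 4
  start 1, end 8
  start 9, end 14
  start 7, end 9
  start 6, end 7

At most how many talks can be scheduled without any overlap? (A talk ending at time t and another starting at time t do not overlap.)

7

Order by finish time; keep every interval that doesn't clash with the previous kept one.
Sorted by end: (0,3)  (2,4)  (6,7)  (1,8)  (7,9)  (10,13)  (9,14)  (10,15)  (15,17)  (20,21)  (18,22)  (21,23)
take (0,3); skip (2,4); take (6,7); take (7,9); take (10,13); take (15,17); take (20,21); take (21,23).
Selected 7 talks.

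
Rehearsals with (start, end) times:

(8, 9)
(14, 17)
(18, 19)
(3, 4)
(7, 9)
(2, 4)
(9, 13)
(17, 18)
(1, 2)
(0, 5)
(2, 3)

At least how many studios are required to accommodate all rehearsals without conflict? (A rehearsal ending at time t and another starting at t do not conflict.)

The answer is the maximum number of intervals overlapping at any instant.
Events (time:±→running): 0:+→1 1:+→2 2:-→1 2:+→2 2:+→3 … peak 3.

3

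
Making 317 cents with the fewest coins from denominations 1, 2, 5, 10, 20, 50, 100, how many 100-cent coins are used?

317 = 3×100 + 1×10 + 1×5 + 1×2
Count of 100: 3

3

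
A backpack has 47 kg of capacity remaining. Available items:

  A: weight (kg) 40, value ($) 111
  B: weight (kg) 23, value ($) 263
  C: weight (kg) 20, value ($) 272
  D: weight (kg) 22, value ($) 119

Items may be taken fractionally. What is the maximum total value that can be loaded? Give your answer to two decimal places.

Greedy by value/weight ratio, highest first.
Order: C (272/20=13.60) > B (263/23=11.43) > D (119/22=5.41) > A (111/40=2.77)
Fill: take C (20 @ 272) → take B (23 @ 263) → take 4/22 of D → 21.64; 47/47 used.
Total value = 556.64

556.64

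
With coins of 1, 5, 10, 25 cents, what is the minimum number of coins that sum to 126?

Use the largest denomination that fits, subtract, and repeat.
126 − 5×25→1 − 1×1→0
Total coins = 5 + 1 = 6

6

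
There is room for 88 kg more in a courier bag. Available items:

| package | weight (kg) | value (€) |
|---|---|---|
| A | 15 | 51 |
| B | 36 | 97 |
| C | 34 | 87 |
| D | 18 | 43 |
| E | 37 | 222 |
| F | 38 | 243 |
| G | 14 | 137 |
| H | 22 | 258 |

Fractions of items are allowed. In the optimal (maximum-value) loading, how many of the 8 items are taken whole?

3

Greedy by value/weight ratio, highest first.
Order: H (258/22=11.73) > G (137/14=9.79) > F (243/38=6.39) > E (222/37=6.00) > A (51/15=3.40) > B (97/36=2.69) > C (87/34=2.56) > D (43/18=2.39)
Fill: take H (22 @ 258) → take G (14 @ 137) → take F (38 @ 243) → take 14/37 of E → 84.00; 88/88 used.
3 item(s) taken whole; one partial (take 14/37 of E).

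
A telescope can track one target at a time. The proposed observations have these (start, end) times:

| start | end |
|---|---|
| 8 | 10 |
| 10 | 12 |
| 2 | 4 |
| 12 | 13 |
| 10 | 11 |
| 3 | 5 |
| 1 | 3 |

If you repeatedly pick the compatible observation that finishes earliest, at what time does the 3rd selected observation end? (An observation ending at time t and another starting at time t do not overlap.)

10

Sorted by end: (1,3)  (2,4)  (3,5)  (8,10)  (10,11)  (10,12)  (12,13)
take (1,3); take (3,5); take (8,10); take (10,11); take (12,13).
Selected: (1,3) (3,5) (8,10) (10,11) (12,13)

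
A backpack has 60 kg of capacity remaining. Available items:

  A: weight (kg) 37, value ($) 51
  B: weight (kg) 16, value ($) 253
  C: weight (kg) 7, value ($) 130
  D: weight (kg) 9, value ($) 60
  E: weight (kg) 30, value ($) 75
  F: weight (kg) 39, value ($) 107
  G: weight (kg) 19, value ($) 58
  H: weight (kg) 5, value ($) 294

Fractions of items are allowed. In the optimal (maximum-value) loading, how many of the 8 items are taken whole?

5

Sort by value per unit weight and fill in that order.
Order: H (294/5=58.80) > C (130/7=18.57) > B (253/16=15.81) > D (60/9=6.67) > G (58/19=3.05) > F (107/39=2.74) > E (75/30=2.50) > A (51/37=1.38)
Fill: take H (5 @ 294) → take C (7 @ 130) → take B (16 @ 253) → take D (9 @ 60) → take G (19 @ 58) → take 4/39 of F → 10.97; 60/60 used.
5 item(s) taken whole; one partial (take 4/39 of F).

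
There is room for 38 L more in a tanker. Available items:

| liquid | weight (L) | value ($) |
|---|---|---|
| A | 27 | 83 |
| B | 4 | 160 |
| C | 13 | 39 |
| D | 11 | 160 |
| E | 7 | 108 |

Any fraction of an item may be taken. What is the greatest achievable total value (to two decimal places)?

Order: B (160/4=40.00) > E (108/7=15.43) > D (160/11=14.55) > A (83/27=3.07) > C (39/13=3.00)
Fill: take B (4 @ 160) → take E (7 @ 108) → take D (11 @ 160) → take 16/27 of A → 49.19; 38/38 used.
Total value = 477.19

477.19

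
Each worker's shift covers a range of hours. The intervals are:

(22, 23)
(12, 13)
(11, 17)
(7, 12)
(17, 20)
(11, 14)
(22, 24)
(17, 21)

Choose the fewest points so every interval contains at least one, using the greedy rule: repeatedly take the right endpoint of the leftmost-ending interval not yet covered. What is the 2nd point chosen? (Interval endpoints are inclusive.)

20

Sort by right endpoint; whenever an interval is uncovered, place a point at its right end.
Sorted: [7,12] [12,13] [11,14] [11,17] [17,20] [17,21] [22,23] [22,24]
{[7,12],[12,13],[11,14],[11,17]} hit by 12; {[17,20],[17,21]} hit by 20; {[22,23],[22,24]} hit by 23.
Points: 12, 20, 23 (3 total).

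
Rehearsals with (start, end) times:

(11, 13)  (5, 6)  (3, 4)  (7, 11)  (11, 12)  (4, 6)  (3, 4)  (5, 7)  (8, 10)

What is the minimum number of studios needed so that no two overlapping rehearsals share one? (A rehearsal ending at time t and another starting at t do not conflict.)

Events (time:±→running): 3:+→1 3:+→2 4:-→1 4:-→0 4:+→1 5:+→2 5:+→3 … peak 3.

3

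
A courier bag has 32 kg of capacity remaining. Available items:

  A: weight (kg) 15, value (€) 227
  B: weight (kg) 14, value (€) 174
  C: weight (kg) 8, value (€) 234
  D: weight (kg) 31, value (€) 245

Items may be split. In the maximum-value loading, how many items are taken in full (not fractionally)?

2

Order: C (234/8=29.25) > A (227/15=15.13) > B (174/14=12.43) > D (245/31=7.90)
Fill: take C (8 @ 234) → take A (15 @ 227) → take 9/14 of B → 111.86; 32/32 used.
2 item(s) taken whole; one partial (take 9/14 of B).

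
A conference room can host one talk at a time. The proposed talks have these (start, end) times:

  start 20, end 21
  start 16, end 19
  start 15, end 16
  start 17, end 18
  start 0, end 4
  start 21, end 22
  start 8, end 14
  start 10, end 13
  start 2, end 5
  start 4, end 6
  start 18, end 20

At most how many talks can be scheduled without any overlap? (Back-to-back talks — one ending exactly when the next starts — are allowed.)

Sort by end time and greedily take each interval whose start is ≥ the last chosen end.
Sorted by end: (0,4)  (2,5)  (4,6)  (10,13)  (8,14)  (15,16)  (17,18)  (16,19)  (18,20)  (20,21)  (21,22)
take (0,4); take (4,6); take (10,13); take (15,16); take (17,18); skip (16,19); take (18,20); take (20,21); take (21,22).
Selected 8 talks.

8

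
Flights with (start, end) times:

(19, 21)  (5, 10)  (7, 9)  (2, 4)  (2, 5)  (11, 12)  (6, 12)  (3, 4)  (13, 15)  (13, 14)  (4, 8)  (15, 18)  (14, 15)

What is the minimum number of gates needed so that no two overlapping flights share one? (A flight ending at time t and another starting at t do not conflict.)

Count concurrent intervals with a sweep; the peak is the room count.
starts: [2, 2, 3, 4, 5, 6, 7, 11, 13, 13, 14, 15, 19]
ends:   [4, 4, 5, 8, 9, 10, 12, 12, 14, 15, 15, 18, 21]
s2→1 s2→2 s3→3 e4→2 e4→1 s4→2 e5→1 s5→2 s6→3 s7→4  — peak 4.

4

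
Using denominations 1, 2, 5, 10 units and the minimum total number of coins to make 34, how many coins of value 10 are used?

34 − 3×10→4 − 2×2→0
Count of 10: 3

3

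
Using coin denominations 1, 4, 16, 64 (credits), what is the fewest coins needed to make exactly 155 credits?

8

Use the largest denomination that fits, subtract, and repeat.
155 − 2×64→27 − 1×16→11 − 2×4→3 − 3×1→0
Total coins = 2 + 1 + 2 + 3 = 8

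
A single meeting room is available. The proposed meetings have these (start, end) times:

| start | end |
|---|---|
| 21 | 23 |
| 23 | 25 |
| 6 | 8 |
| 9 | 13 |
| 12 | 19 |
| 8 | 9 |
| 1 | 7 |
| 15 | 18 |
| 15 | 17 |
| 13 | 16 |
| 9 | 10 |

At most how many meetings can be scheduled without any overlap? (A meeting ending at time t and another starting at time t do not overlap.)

6

By end time: (1,7), (6,8), (8,9), (9,10), (9,13), (13,16), (15,17), (15,18), (12,19), (21,23), (23,25).
Pick (1,7); next start ≥ 7 → (8,9); next start ≥ 9 → (9,10); next start ≥ 10 → (13,16); next start ≥ 16 → (21,23); next start ≥ 23 → (23,25).
Selected 6 meetings.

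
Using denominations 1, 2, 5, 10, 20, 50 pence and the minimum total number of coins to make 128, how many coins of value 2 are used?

Use the largest denomination that fits, subtract, and repeat.
128 − 2×50→28 − 1×20→8 − 1×5→3 − 1×2→1 − 1×1→0
Count of 2: 1

1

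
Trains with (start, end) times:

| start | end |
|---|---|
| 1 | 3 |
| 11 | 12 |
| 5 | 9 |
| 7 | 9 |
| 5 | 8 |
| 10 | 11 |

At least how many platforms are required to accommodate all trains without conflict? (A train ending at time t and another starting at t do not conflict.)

The answer is the maximum number of intervals overlapping at any instant.
Events (time:±→running): 1:+→1 3:-→0 5:+→1 5:+→2 7:+→3 … peak 3.

3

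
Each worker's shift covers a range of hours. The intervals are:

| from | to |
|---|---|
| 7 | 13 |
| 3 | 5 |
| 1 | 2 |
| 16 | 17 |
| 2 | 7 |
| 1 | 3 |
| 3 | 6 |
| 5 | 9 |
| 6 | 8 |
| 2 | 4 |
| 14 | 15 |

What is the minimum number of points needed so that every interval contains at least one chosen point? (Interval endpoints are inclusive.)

5

Sort by right endpoint; whenever an interval is uncovered, place a point at its right end.
By right end: [1,2]  [1,3]  [2,4]  [3,5]  [3,6]  [2,7]  [6,8]  [5,9]  [7,13]  [14,15]  [16,17]
[1,2] uncovered → point at 2; [3,5] uncovered → point at 5; [6,8] uncovered → point at 8; [14,15] uncovered → point at 15; [16,17] uncovered → point at 17.
Points: 2, 5, 8, 15, 17 (5 total).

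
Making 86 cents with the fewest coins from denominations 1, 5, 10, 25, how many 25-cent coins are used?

3

86 = 3×25 + 1×10 + 1×1
Count of 25: 3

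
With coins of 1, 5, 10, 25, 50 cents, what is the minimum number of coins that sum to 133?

7

Use the largest denomination that fits, subtract, and repeat.
133 = 2×50 + 1×25 + 1×5 + 3×1
Total coins = 2 + 1 + 1 + 3 = 7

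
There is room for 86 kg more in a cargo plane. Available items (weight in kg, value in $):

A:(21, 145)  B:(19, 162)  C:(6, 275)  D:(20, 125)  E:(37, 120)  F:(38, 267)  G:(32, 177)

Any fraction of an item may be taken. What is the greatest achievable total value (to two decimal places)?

Order: C (275/6=45.83) > B (162/19=8.53) > F (267/38=7.03) > A (145/21=6.90) > D (125/20=6.25) > G (177/32=5.53) > E (120/37=3.24)
Fill: take C (6 @ 275) → take B (19 @ 162) → take F (38 @ 267) → take A (21 @ 145) → take 2/20 of D → 12.50; 86/86 used.
Total value = 861.50

861.50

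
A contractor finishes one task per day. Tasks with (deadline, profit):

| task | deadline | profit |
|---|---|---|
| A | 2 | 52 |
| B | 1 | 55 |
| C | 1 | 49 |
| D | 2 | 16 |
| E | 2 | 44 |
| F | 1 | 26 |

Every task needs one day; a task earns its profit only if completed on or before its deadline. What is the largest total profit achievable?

By profit: B(d1,55), A(d2,52), C(d1,49), E(d2,44), F(d1,26), D(d2,16)
B→slot 1; A→slot 2; C skipped; E skipped; F skipped; D skipped.
Profit = 55 + 52 = 107

107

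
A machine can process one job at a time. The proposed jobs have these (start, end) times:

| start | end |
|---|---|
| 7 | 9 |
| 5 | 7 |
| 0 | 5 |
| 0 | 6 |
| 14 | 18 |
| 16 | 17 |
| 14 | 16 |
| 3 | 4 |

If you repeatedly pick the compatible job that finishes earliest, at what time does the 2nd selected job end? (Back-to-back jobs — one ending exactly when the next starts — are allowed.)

Greedy by earliest finish: after sorting by end time, pick each interval compatible with the last pick.
By end time: (3,4), (0,5), (0,6), (5,7), (7,9), (14,16), (16,17), (14,18).
Pick (3,4); next start ≥ 4 → (5,7); next start ≥ 7 → (7,9); next start ≥ 9 → (14,16); next start ≥ 16 → (16,17).
Selected: (3,4) (5,7) (7,9) (14,16) (16,17)

7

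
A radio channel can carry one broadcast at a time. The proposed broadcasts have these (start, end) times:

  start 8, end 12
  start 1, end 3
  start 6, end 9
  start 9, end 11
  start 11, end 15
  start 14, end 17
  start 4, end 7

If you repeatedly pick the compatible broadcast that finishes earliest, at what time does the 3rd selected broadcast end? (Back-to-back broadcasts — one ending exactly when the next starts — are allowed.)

11

Greedy by earliest finish: after sorting by end time, pick each interval compatible with the last pick.
Sorted by end: (1,3)  (4,7)  (6,9)  (9,11)  (8,12)  (11,15)  (14,17)
take (1,3); take (4,7); skip (6,9); take (9,11); take (11,15).
Selected: (1,3) (4,7) (9,11) (11,15)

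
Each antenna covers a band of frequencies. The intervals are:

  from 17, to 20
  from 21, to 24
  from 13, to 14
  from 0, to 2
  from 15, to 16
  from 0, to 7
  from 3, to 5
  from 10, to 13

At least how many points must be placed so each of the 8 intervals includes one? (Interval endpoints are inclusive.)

6

Sorted: [0,2] [3,5] [0,7] [10,13] [13,14] [15,16] [17,20] [21,24]
{[0,2]} hit by 2; {[3,5],[0,7]} hit by 5; {[10,13],[13,14]} hit by 13; {[15,16]} hit by 16; {[17,20]} hit by 20; {[21,24]} hit by 24.
Points: 2, 5, 13, 16, 20, 24 (6 total).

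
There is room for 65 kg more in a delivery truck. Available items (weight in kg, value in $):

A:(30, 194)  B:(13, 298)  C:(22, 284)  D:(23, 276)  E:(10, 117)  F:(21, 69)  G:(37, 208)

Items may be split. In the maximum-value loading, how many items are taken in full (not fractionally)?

Ratios (sorted): B 22.92, C 12.91, D 12.00, E 11.70, A 6.47, G 5.62, F 3.29
take B (13 @ 298); take C (22 @ 284); take D (23 @ 276); take 7/10 of E → 81.90. Capacity used 65/65.
3 item(s) taken whole; one partial (take 7/10 of E).

3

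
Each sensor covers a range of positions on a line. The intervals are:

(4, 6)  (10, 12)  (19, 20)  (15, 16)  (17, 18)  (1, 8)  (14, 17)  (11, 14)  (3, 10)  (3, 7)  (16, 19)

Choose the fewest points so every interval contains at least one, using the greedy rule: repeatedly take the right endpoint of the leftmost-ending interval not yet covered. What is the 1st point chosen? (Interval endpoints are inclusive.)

Process intervals by earliest right end; each time one isn't hit yet, stab at its right endpoint.
By right end: [4,6]  [3,7]  [1,8]  [3,10]  [10,12]  [11,14]  [15,16]  [14,17]  [17,18]  [16,19]  [19,20]
[4,6] uncovered → point at 6; [10,12] uncovered → point at 12; [15,16] uncovered → point at 16; [17,18] uncovered → point at 18; [19,20] uncovered → point at 20.
Points: 6, 12, 16, 18, 20 (5 total).

6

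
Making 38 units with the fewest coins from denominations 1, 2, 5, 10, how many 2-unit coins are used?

38 = 3×10 + 1×5 + 1×2 + 1×1
Count of 2: 1

1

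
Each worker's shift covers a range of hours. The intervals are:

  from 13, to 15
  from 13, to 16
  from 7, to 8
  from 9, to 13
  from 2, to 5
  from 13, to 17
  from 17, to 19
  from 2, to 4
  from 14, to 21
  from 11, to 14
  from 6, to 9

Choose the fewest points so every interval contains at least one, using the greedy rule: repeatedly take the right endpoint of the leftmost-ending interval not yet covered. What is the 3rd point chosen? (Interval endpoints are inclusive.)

Sorted: [2,4] [2,5] [7,8] [6,9] [9,13] [11,14] [13,15] [13,16] [13,17] [17,19] [14,21]
{[2,4],[2,5]} hit by 4; {[7,8],[6,9]} hit by 8; {[9,13],[11,14],[13,15],[13,16],[13,17]} hit by 13; {[17,19],[14,21]} hit by 19.
Points: 4, 8, 13, 19 (4 total).

13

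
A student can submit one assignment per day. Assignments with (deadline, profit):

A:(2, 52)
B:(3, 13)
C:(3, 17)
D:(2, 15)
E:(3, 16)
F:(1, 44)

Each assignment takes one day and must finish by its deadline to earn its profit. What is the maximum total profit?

113

Take jobs in profit order; each goes to the latest open slot no later than its deadline.
By profit: A(d2,52), F(d1,44), C(d3,17), E(d3,16), D(d2,15), B(d3,13)
A→slot 2; F→slot 1; C→slot 3; E skipped; D skipped; B skipped.
Profit = 44 + 52 + 17 = 113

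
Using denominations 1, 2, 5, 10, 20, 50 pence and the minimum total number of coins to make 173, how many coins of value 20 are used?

1

Greedy: take as many of the largest coin as possible, then repeat with the remainder.
173 − 3×50→23 − 1×20→3 − 1×2→1 − 1×1→0
Count of 20: 1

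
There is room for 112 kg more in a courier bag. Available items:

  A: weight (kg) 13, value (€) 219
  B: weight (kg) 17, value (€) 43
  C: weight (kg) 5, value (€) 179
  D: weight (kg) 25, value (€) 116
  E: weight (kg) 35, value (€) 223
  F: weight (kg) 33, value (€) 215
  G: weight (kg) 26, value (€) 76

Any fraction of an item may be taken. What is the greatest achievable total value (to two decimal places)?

954.92

Sort by value per unit weight and fill in that order.
Ratios (sorted): C 35.80, A 16.85, F 6.52, E 6.37, D 4.64, G 2.92, B 2.53
take C (5 @ 179); take A (13 @ 219); take F (33 @ 215); take E (35 @ 223); take D (25 @ 116); take 1/26 of G → 2.92. Capacity used 112/112.
Total value = 954.92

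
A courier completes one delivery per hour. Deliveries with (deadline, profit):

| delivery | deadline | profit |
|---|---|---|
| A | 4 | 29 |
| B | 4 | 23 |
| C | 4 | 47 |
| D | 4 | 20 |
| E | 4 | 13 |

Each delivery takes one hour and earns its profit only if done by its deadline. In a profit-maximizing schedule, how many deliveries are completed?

Profit order: C=47 A=29 B=23 D=20 E=13
Assign: C→slot 4, A→slot 3, B→slot 2, D→slot 1, E skipped.
Slots: [1:D] [2:B] [3:A] [4:C]
4 of 5 scheduled.

4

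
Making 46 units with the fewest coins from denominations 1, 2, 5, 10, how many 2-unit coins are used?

Greedy: take as many of the largest coin as possible, then repeat with the remainder.
46 = 4×10 + 1×5 + 1×1
Count of 2: 0

0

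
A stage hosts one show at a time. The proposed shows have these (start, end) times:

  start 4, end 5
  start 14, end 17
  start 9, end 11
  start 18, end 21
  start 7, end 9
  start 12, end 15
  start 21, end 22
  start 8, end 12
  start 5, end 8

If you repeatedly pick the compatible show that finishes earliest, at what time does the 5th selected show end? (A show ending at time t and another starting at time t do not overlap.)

21

By end time: (4,5), (5,8), (7,9), (9,11), (8,12), (12,15), (14,17), (18,21), (21,22).
Pick (4,5); next start ≥ 5 → (5,8); next start ≥ 8 → (9,11); next start ≥ 11 → (12,15); next start ≥ 15 → (18,21); next start ≥ 21 → (21,22).
Selected: (4,5) (5,8) (9,11) (12,15) (18,21) (21,22)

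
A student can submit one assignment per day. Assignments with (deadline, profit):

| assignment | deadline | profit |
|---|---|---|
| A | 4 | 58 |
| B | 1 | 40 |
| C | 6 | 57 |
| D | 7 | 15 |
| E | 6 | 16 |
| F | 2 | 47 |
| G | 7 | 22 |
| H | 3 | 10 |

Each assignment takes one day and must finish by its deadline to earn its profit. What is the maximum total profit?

Profit order: A=58 C=57 F=47 B=40 G=22 E=16 D=15 H=10
Assign: A→slot 4, C→slot 6, F→slot 2, B→slot 1, G→slot 7, E→slot 5, D→slot 3, H skipped.
Slots: [1:B] [2:F] [3:D] [4:A] [5:E] [6:C] [7:G]
Profit = 40 + 47 + 15 + 58 + 16 + 57 + 22 = 255

255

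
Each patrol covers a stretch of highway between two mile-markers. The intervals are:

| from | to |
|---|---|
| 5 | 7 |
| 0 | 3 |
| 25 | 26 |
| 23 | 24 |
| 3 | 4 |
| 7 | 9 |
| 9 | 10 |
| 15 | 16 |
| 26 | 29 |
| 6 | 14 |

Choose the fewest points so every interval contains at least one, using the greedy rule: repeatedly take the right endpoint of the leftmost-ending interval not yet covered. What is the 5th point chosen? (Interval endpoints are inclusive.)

24

Sort by right endpoint; whenever an interval is uncovered, place a point at its right end.
By right end: [0,3]  [3,4]  [5,7]  [7,9]  [9,10]  [6,14]  [15,16]  [23,24]  [25,26]  [26,29]
[0,3] uncovered → point at 3; [5,7] uncovered → point at 7; [9,10] uncovered → point at 10; [15,16] uncovered → point at 16; [23,24] uncovered → point at 24; [25,26] uncovered → point at 26.
Points: 3, 7, 10, 16, 24, 26 (6 total).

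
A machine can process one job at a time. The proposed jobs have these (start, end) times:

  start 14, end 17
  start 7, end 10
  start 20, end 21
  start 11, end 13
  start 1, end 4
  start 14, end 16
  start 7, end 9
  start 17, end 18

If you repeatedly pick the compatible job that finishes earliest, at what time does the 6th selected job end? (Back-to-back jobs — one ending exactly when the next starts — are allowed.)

Sorted by end: (1,4)  (7,9)  (7,10)  (11,13)  (14,16)  (14,17)  (17,18)  (20,21)
take (1,4); take (7,9); skip (7,10); take (11,13); take (14,16); take (17,18); take (20,21).
Selected: (1,4) (7,9) (11,13) (14,16) (17,18) (20,21)

21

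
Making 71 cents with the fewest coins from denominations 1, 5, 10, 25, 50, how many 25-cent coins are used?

Use the largest denomination that fits, subtract, and repeat.
71 − 1×50→21 − 2×10→1 − 1×1→0
Count of 25: 0

0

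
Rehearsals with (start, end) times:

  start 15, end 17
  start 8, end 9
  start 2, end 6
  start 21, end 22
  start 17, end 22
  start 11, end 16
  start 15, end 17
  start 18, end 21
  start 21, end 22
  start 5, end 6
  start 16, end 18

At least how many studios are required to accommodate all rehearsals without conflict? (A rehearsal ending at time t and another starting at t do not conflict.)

3

The answer is the maximum number of intervals overlapping at any instant.
starts: [2, 5, 8, 11, 15, 15, 16, 17, 18, 21, 21]
ends:   [6, 6, 9, 16, 17, 17, 18, 21, 22, 22, 22]
s2→1 s5→2 e6→1 e6→0 s8→1 e9→0 s11→1 s15→2 s15→3  — peak 3.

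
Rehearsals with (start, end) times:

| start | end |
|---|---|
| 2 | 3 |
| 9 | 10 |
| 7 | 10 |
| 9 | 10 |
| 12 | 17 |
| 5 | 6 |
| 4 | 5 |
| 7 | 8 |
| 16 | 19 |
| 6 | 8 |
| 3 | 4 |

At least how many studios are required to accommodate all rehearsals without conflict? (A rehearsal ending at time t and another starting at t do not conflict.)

3

The answer is the maximum number of intervals overlapping at any instant.
starts: [2, 3, 4, 5, 6, 7, 7, 9, 9, 12, 16]
ends:   [3, 4, 5, 6, 8, 8, 10, 10, 10, 17, 19]
s2→1 e3→0 s3→1 e4→0 s4→1 e5→0 s5→1 e6→0 s6→1 s7→2 s7→3  — peak 3.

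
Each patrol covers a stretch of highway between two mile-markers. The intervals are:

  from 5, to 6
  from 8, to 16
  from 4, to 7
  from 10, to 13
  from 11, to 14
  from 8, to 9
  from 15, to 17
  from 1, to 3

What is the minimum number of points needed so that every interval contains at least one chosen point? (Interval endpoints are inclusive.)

5

Sort by right endpoint; whenever an interval is uncovered, place a point at its right end.
By right end: [1,3]  [5,6]  [4,7]  [8,9]  [10,13]  [11,14]  [8,16]  [15,17]
[1,3] uncovered → point at 3; [5,6] uncovered → point at 6; [8,9] uncovered → point at 9; [10,13] uncovered → point at 13; [15,17] uncovered → point at 17.
Points: 3, 6, 9, 13, 17 (5 total).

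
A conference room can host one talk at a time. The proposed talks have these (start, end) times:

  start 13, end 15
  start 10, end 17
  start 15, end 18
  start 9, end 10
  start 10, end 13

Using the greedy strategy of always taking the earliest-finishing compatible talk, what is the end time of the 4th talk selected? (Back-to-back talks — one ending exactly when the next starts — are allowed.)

Sort by end time and greedily take each interval whose start is ≥ the last chosen end.
Sorted by end: (9,10)  (10,13)  (13,15)  (10,17)  (15,18)
take (9,10); take (10,13); take (13,15); take (15,18).
Selected: (9,10) (10,13) (13,15) (15,18)

18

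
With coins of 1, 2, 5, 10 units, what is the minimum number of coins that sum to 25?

25 − 2×10→5 − 1×5→0
Total coins = 2 + 1 = 3

3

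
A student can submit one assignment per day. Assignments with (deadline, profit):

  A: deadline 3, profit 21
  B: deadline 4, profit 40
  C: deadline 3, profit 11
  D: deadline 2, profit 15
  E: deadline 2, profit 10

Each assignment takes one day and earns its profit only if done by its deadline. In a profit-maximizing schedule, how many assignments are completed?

Profit order: B=40 A=21 D=15 C=11 E=10
Assign: B→slot 4, A→slot 3, D→slot 2, C→slot 1, E skipped.
Slots: [1:C] [2:D] [3:A] [4:B]
4 of 5 scheduled.

4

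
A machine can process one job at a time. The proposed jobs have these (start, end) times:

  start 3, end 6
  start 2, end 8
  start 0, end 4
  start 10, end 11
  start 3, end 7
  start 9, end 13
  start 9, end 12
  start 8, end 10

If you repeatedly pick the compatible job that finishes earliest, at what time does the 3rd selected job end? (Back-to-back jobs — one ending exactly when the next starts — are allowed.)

11

Greedy by earliest finish: after sorting by end time, pick each interval compatible with the last pick.
Sorted by end: (0,4)  (3,6)  (3,7)  (2,8)  (8,10)  (10,11)  (9,12)  (9,13)
take (0,4); skip (3,6); skip (3,7); skip (2,8); take (8,10); take (10,11); skip (9,13).
Selected: (0,4) (8,10) (10,11)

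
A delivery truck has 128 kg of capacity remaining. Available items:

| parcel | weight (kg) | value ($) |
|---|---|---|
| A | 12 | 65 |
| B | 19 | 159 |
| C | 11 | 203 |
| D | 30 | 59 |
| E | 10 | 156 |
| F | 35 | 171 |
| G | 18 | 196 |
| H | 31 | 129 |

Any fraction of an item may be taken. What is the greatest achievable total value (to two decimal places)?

1045.71

Sort by value per unit weight and fill in that order.
Ratios (sorted): C 18.45, E 15.60, G 10.89, B 8.37, A 5.42, F 4.89, H 4.16, D 1.97
take C (11 @ 203); take E (10 @ 156); take G (18 @ 196); take B (19 @ 159); take A (12 @ 65); take F (35 @ 171); take 23/31 of H → 95.71. Capacity used 128/128.
Total value = 1045.71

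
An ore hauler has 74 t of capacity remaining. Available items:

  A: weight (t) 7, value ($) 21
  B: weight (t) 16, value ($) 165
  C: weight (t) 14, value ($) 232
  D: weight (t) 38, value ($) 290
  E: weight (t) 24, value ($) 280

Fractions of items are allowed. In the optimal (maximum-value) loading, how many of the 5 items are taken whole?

3

Ratios (sorted): C 16.57, E 11.67, B 10.31, D 7.63, A 3.00
take C (14 @ 232); take E (24 @ 280); take B (16 @ 165); take 20/38 of D → 152.63. Capacity used 74/74.
3 item(s) taken whole; one partial (take 20/38 of D).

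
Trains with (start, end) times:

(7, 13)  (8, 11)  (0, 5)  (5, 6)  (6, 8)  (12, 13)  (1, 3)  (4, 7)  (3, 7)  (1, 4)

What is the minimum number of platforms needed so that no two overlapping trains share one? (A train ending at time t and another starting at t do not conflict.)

3

Count concurrent intervals with a sweep; the peak is the room count.
starts: [0, 1, 1, 3, 4, 5, 6, 7, 8, 12]
ends:   [3, 4, 5, 6, 7, 7, 8, 11, 13, 13]
s0→1 s1→2 s1→3  — peak 3.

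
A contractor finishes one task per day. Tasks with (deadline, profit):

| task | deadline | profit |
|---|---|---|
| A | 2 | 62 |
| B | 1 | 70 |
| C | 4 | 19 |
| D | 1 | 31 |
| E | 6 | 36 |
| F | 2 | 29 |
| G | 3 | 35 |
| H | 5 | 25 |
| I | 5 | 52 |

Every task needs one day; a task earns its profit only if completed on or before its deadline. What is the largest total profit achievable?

Sort by profit descending; place each in the latest free slot ≤ its deadline.
Profit order: B=70 A=62 I=52 E=36 G=35 D=31 F=29 H=25 C=19
Assign: B→slot 1, A→slot 2, I→slot 5, E→slot 6, G→slot 3, D skipped, F skipped, H→slot 4, C skipped.
Slots: [1:B] [2:A] [3:G] [4:H] [5:I] [6:E]
Profit = 70 + 62 + 35 + 25 + 52 + 36 = 280

280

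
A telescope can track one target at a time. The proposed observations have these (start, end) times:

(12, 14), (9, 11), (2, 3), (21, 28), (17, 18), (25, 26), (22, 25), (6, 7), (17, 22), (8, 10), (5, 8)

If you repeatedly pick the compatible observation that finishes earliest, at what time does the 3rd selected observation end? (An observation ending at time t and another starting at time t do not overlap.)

Sorted by end: (2,3)  (6,7)  (5,8)  (8,10)  (9,11)  (12,14)  (17,18)  (17,22)  (22,25)  (25,26)  (21,28)
take (2,3); take (6,7); take (8,10); skip (9,11); take (12,14); take (17,18); take (22,25); take (25,26).
Selected: (2,3) (6,7) (8,10) (12,14) (17,18) (22,25) (25,26)

10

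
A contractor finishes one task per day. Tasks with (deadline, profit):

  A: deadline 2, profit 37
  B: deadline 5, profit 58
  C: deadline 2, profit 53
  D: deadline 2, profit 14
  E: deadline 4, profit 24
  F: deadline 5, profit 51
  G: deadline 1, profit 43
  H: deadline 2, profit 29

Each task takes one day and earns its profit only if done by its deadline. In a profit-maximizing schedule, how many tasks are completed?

5

Take jobs in profit order; each goes to the latest open slot no later than its deadline.
By profit: B(d5,58), C(d2,53), F(d5,51), G(d1,43), A(d2,37), H(d2,29), E(d4,24), D(d2,14)
B→slot 5; C→slot 2; F→slot 4; G→slot 1; A skipped; H skipped; E→slot 3; D skipped.
5 of 8 scheduled.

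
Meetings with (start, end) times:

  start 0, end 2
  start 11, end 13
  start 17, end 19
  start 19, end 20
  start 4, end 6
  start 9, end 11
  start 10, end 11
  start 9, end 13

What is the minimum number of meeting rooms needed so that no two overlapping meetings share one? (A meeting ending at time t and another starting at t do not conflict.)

3

The answer is the maximum number of intervals overlapping at any instant.
starts: [0, 4, 9, 9, 10, 11, 17, 19]
ends:   [2, 6, 11, 11, 13, 13, 19, 20]
s0→1 e2→0 s4→1 e6→0 s9→1 s9→2 s10→3  — peak 3.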